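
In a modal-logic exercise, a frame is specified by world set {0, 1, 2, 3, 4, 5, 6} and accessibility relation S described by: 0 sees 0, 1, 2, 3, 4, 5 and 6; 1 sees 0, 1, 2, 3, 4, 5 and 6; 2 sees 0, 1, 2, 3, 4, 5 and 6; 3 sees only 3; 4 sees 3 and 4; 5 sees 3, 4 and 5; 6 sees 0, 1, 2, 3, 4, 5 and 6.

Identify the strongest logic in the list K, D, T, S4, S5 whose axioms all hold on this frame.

Serial (axiom D): yes — every world has a successor (e.g. 0 S 0).
Reflexive (axiom T): yes — every world is S-related to itself.
Transitive (axiom 4): yes — every two-step S-path is closed by a direct edge.
Euclidean (axiom 5): no — 0 S 3 and 0 S 1, but not 3 S 1.
So F validates K, D, T, S4; S5 would additionally require S to be Euclidean. The strongest is S4.

S4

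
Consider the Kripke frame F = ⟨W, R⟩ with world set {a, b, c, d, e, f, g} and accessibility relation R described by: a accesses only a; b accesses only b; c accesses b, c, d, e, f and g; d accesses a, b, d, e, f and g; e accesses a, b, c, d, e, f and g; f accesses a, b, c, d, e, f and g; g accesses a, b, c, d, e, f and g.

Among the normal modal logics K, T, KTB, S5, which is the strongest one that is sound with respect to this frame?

Reflexive (axiom T): yes — every world is R-related to itself.
Symmetric (axiom B): no — c R b but not b R c.
Euclidean (axiom 5): no — c R b and c R d, but not b R d.
So F validates K, T; KTB would additionally require R to be symmetric. The strongest is T.

T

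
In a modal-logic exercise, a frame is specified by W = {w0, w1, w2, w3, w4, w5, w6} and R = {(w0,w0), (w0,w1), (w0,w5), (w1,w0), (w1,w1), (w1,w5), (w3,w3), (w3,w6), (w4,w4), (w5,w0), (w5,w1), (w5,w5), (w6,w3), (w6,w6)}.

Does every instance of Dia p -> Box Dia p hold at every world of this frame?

Yes

By correspondence theory, 5 is valid on a frame iff R is Euclidean.
Euclidean: yes — any two successors of a common world are R-related.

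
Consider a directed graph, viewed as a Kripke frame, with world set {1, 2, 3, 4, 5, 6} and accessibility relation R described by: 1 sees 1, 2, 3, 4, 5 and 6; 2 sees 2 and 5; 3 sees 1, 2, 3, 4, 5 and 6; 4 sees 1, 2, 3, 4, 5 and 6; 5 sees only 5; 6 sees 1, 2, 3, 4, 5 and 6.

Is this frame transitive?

Transitive: yes — every two-step R-path is closed by a direct edge.

Yes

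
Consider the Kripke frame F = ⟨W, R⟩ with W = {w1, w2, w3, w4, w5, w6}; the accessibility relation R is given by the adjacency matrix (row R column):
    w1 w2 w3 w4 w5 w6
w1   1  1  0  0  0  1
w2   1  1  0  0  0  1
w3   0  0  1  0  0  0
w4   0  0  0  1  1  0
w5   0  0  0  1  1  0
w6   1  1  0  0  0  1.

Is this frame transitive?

Yes

Transitive: yes — every two-step R-path is closed by a direct edge.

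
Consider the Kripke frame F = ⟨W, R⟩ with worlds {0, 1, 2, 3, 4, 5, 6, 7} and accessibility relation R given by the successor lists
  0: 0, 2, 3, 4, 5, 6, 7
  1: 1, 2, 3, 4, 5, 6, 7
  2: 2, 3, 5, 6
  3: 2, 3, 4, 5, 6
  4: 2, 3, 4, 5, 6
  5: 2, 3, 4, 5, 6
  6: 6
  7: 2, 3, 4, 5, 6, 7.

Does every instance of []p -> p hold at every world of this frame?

By correspondence theory, T is valid on a frame iff R is reflexive.
Reflexive: yes — every world is R-related to itself.

Yes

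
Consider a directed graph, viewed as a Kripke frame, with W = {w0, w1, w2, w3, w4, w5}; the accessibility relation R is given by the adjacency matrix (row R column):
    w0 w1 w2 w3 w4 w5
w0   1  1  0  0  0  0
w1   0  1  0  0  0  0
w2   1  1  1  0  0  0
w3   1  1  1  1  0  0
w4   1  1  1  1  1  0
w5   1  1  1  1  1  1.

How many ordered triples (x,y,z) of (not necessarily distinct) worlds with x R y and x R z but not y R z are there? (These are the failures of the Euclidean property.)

Enumerating: (w0,w1,w0), (w2,w0,w2), (w2,w1,w0), (w2,w1,w2), (w3,w0,w2), (w3,w0,w3), (w3,w1,w0), (w3,w1,w2), (w3,w1,w3), (w3,w2,w3), (w4,w0,w2), (w4,w0,w3), … and 23 more.
Total: 35.

35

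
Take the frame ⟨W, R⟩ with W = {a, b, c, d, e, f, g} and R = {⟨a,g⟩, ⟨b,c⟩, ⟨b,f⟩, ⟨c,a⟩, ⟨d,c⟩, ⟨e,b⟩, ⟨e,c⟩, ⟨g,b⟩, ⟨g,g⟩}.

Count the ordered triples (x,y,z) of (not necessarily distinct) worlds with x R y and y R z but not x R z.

8

Enumerating: (a,g,b), (b,c,a), (c,a,g), (d,c,a), (e,b,f), (e,c,a), (g,b,c), (g,b,f).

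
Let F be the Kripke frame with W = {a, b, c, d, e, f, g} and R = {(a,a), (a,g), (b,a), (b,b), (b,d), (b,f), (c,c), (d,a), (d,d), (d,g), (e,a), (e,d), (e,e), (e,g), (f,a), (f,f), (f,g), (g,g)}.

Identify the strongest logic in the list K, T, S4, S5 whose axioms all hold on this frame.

Reflexive (axiom T): yes — every world is R-related to itself.
Transitive (axiom 4): no — b R a and a R g, but not b R g.
Euclidean (axiom 5): no — b R a and b R d, but not a R d.
So F validates K, T; S4 would additionally require R to be transitive. The strongest is T.

T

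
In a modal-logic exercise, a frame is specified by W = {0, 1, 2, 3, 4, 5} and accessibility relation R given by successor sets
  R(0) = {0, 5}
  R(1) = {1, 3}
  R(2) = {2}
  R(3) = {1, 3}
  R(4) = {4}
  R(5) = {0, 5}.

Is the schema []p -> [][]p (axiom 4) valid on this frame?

Yes

By correspondence theory, 4 is valid on a frame iff R is transitive.
Transitive: yes — every two-step R-path is closed by a direct edge.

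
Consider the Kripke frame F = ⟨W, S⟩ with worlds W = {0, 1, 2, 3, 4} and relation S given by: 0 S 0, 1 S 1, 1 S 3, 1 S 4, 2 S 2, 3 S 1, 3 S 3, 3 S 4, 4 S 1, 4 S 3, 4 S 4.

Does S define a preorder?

Yes

Reflexive: yes — every world is S-related to itself.
Transitive: yes — every two-step S-path is closed by a direct edge.
So S is a preorder.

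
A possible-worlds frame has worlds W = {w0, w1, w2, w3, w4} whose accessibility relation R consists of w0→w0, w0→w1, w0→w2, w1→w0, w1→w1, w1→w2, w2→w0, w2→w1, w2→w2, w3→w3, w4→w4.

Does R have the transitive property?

Transitive: yes — every two-step R-path is closed by a direct edge.

Yes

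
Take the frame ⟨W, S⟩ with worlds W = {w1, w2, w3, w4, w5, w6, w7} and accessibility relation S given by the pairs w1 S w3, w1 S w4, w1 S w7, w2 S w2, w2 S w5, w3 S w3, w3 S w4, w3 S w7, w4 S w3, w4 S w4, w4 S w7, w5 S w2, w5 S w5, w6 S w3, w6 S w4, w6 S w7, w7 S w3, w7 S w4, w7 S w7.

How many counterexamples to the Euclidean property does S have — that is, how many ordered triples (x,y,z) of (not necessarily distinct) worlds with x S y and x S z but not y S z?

0

S is Euclidean; there are no such tuples.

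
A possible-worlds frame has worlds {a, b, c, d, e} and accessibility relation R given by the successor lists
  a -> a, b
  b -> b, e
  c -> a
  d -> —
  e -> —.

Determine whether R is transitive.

Transitive: no — a R b and b R e, but not a R e.

No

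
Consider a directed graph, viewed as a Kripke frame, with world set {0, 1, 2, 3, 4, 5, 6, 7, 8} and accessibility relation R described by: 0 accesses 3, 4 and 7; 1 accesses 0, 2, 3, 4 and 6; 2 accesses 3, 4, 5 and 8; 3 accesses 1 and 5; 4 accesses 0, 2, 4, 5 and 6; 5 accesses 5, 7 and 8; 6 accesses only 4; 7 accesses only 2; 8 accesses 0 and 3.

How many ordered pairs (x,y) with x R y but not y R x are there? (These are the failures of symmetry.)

Enumerating: (0,3), (0,7), (1,0), (1,2), (1,4), (1,6), (2,3), (2,5), (2,8), (3,5), (4,5), (5,7), (5,8), (7,2), (8,0), (8,3).

16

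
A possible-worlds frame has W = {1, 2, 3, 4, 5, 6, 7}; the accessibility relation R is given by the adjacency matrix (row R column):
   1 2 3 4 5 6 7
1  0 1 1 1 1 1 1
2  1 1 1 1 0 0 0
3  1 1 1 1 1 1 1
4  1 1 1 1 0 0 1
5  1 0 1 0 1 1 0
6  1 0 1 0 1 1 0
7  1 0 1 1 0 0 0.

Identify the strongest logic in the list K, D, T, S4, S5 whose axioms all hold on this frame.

Serial (axiom D): yes — every world has a successor (e.g. 1 R 2).
Reflexive (axiom T): no — 1 is not related to itself.
Transitive (axiom 4): no — 2 R 1 and 1 R 5, but not 2 R 5.
Euclidean (axiom 5): no — 1 R 2 and 1 R 5, but not 2 R 5.
So F validates K, D; T would additionally require R to be reflexive. The strongest is D.

D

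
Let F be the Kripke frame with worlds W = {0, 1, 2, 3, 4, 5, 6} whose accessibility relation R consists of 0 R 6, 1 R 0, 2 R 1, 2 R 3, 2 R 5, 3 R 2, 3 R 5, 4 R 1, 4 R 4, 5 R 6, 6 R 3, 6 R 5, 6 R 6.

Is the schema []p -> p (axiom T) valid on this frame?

Axiom T corresponds to the accessibility relation being reflexive.
Reflexive: no — 0 is not related to itself.

No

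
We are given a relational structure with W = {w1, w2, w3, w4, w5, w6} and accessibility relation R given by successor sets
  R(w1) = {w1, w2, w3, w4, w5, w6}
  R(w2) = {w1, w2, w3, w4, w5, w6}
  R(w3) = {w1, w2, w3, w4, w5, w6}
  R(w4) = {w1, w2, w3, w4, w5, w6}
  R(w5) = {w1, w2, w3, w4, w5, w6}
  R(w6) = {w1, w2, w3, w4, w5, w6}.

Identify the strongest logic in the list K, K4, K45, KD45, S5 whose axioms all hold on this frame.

S5

Transitive (axiom 4): yes — every two-step R-path is closed by a direct edge.
Euclidean (axiom 5): yes — any two successors of a common world are R-related.
Serial (axiom D): yes — every world has a successor (e.g. w1 R w1).
Reflexive (axiom T): yes — every world is R-related to itself.
So F validates K, K4, K45, KD45, S5. The strongest is S5.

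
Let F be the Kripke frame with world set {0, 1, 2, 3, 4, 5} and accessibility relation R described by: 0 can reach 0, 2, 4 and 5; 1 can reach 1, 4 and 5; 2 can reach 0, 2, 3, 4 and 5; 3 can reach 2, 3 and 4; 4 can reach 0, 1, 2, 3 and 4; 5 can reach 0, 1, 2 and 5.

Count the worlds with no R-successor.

R is serial; there are no such worlds.

0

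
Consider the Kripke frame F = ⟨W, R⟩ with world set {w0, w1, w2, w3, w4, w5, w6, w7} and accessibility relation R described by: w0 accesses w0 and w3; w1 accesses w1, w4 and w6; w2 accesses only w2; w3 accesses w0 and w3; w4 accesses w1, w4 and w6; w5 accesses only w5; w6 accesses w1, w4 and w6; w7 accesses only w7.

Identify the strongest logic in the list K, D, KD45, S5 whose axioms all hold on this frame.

Serial (axiom D): yes — every world has a successor (e.g. w0 R w0).
Euclidean (axiom 5): yes — any two successors of a common world are R-related.
Transitive (axiom 4): yes — every two-step R-path is closed by a direct edge.
Reflexive (axiom T): yes — every world is R-related to itself.
So F validates K, D, KD45, S5. The strongest is S5.

S5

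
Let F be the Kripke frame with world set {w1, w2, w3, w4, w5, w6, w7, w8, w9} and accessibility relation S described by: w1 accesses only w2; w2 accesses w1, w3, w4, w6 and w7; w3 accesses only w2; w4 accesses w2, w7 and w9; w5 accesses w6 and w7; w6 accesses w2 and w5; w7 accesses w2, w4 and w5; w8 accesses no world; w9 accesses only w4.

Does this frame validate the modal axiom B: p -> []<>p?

Yes

Axiom B corresponds to the accessibility relation being symmetric.
Symmetric: yes — every pair in S has its reverse in S.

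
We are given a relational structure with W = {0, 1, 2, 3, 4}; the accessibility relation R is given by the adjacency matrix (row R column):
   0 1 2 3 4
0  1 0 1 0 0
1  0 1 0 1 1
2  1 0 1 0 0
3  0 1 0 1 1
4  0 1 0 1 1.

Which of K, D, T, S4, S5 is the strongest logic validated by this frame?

Serial (axiom D): yes — every world has a successor (e.g. 0 R 0).
Reflexive (axiom T): yes — every world is R-related to itself.
Transitive (axiom 4): yes — every two-step R-path is closed by a direct edge.
Euclidean (axiom 5): yes — any two successors of a common world are R-related.
So F validates K, D, T, S4, S5. The strongest is S5.

S5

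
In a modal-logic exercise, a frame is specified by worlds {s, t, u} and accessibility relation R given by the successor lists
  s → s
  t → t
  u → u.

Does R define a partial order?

Yes

Reflexive: yes — every world is R-related to itself.
Transitive: yes — every two-step R-path is closed by a direct edge.
Antisymmetric: yes — no distinct pair is related both ways.
So R is a partial order.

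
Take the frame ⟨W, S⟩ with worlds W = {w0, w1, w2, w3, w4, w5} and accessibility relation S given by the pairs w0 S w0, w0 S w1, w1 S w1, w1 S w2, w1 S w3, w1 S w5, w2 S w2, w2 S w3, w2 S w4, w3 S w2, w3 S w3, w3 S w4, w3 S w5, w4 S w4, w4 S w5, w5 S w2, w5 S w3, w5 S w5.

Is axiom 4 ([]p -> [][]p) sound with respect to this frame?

No

The schema 4 characterises exactly the transitive frames.
Transitive: no — w0 S w1 and w1 S w2, but not w0 S w2.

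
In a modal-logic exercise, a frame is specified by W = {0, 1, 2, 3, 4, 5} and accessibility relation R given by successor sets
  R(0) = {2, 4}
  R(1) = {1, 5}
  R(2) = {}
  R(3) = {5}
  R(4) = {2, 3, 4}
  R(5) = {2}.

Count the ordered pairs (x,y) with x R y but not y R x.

7

Enumerating: (0,2), (0,4), (1,5), (3,5), (4,2), (4,3), (5,2).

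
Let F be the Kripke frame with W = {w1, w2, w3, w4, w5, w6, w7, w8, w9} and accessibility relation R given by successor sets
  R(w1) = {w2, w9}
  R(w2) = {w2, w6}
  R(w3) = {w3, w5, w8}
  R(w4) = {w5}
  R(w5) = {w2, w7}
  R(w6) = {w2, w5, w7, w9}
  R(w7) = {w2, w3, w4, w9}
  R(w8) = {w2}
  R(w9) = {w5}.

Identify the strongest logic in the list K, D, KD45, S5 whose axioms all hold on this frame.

D

Serial (axiom D): yes — every world has a successor (e.g. w1 R w2).
Euclidean (axiom 5): no — w1 R w2 and w1 R w9, but not w2 R w9.
Transitive (axiom 4): no — w1 R w2 and w2 R w6, but not w1 R w6.
Reflexive (axiom T): no — w1 is not related to itself.
So F validates K, D; KD45 would additionally require R to be Euclidean and transitive. The strongest is D.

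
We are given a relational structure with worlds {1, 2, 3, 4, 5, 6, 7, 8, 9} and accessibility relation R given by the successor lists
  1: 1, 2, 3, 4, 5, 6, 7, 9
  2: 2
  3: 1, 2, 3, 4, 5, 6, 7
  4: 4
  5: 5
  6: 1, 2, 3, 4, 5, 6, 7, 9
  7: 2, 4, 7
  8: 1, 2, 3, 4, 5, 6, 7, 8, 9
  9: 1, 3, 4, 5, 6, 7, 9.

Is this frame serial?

Yes

Serial: yes — every world has a successor (e.g. 1 R 1).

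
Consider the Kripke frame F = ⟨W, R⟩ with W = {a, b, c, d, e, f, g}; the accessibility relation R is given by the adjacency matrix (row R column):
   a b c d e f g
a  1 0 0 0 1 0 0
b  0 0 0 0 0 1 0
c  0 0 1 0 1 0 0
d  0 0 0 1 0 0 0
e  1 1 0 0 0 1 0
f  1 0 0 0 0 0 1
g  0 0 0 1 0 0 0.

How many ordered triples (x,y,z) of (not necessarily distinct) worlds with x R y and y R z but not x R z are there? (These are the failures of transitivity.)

11

Enumerating: (a,e,b), (a,e,f), (b,f,a), (b,f,g), (c,e,a), (c,e,b), (c,e,f), (e,a,e), (e,f,g), (f,a,e), (f,g,d).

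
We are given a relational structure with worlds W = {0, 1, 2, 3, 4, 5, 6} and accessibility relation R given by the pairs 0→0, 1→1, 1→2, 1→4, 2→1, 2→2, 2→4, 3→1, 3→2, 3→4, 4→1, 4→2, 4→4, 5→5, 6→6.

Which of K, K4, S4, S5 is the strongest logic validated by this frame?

K4

Transitive (axiom 4): yes — every two-step R-path is closed by a direct edge.
Reflexive (axiom T): no — 3 is not related to itself.
Euclidean (axiom 5): yes — any two successors of a common world are R-related.
So F validates K, K4; S4 would additionally require R to be reflexive. The strongest is K4.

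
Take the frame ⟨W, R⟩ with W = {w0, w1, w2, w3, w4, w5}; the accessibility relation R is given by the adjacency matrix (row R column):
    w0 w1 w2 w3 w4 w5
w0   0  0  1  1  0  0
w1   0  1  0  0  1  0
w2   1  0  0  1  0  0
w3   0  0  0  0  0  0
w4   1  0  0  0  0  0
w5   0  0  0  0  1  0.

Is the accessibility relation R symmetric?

No

Symmetric: no — w0 R w3 but not w3 R w0.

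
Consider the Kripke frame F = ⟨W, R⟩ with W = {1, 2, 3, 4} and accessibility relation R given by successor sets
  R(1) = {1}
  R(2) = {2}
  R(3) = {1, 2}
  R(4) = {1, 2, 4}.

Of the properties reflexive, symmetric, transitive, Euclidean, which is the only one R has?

transitive

Reflexive: no — 3 is not related to itself.
Symmetric: no — 3 R 1 but not 1 R 3.
Transitive: yes — every two-step R-path is closed by a direct edge.
Euclidean: no — 3 R 1 and 3 R 2, but not 1 R 2.
Only transitive holds.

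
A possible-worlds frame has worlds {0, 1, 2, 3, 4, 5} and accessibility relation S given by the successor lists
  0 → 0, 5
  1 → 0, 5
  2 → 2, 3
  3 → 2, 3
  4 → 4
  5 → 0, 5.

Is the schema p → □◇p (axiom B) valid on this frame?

No

The schema B characterises exactly the symmetric frames.
Symmetric: no — 1 S 0 but not 0 S 1.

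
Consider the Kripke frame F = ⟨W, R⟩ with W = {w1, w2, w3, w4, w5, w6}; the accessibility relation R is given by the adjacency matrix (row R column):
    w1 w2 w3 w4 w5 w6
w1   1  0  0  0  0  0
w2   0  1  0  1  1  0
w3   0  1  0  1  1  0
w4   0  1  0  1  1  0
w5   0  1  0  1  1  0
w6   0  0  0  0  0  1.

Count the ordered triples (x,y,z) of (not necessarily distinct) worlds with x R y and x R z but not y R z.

0

R is Euclidean; there are no such tuples.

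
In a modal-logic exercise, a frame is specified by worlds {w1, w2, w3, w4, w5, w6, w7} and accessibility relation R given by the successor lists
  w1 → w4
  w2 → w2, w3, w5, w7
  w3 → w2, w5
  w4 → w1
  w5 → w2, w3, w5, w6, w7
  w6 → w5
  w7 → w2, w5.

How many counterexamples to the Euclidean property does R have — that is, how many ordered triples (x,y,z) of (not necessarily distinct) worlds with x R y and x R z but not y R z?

17

Enumerating: (w1,w4,w4), (w2,w3,w3), (w2,w3,w7), (w2,w7,w3), (w2,w7,w7), (w4,w1,w1), (w5,w2,w6), (w5,w3,w3), (w5,w3,w6), (w5,w3,w7), (w5,w6,w2), (w5,w6,w3), (w5,w6,w6), (w5,w6,w7), (w5,w7,w3), (w5,w7,w6), (w5,w7,w7).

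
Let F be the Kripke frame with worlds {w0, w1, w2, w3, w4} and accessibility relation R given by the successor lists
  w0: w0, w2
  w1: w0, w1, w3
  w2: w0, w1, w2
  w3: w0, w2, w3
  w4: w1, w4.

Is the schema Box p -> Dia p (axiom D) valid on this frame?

Yes

The schema D characterises exactly the serial frames.
Serial: yes — every world has a successor (e.g. w0 R w0).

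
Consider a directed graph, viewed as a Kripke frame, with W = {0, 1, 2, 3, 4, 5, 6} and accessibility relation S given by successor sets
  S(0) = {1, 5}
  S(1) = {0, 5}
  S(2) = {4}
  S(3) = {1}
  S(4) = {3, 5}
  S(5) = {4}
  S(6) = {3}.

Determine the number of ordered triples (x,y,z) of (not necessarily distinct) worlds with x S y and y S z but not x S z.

Enumerating: (0,1,0), (0,5,4), (1,0,1), (1,5,4), (2,4,3), (2,4,5), (3,1,0), (3,1,5), (4,3,1), (4,5,4), (5,4,3), (5,4,5), (6,3,1).

13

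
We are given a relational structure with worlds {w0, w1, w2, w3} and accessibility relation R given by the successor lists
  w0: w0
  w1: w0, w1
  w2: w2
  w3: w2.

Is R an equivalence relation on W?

No

Reflexive: no — w3 is not related to itself.
Symmetric: no — w1 R w0 but not w0 R w1.
Transitive: yes — every two-step R-path is closed by a direct edge.
So R is not an equivalence relation.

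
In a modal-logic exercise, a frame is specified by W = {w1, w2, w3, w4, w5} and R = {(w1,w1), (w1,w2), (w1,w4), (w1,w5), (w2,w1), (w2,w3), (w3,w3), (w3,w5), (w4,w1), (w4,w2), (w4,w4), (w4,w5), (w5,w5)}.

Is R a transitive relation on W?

Transitive: no — w1 R w2 and w2 R w3, but not w1 R w3.

No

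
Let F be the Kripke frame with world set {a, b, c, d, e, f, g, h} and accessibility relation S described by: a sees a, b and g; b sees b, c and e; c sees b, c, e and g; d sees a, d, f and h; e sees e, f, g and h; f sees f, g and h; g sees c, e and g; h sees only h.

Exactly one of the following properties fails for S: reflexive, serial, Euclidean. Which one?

Euclidean

Reflexive: yes — every world is S-related to itself.
Serial: yes — every world has a successor (e.g. a S a).
Euclidean: no — a S b and a S g, but not b S g.
Only Euclidean fails.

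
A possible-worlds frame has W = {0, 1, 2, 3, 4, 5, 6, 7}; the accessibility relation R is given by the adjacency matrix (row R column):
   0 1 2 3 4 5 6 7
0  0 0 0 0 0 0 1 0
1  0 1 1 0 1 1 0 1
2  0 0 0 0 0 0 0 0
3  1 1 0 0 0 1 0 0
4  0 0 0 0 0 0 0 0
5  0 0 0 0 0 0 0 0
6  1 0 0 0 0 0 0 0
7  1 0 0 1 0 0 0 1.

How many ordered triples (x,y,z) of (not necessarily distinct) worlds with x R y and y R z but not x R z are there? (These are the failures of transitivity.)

Enumerating: (0,6,0), (1,7,0), (1,7,3), (3,0,6), (3,1,2), (3,1,4), (3,1,7), (6,0,6), (7,0,6), (7,3,1), (7,3,5).

11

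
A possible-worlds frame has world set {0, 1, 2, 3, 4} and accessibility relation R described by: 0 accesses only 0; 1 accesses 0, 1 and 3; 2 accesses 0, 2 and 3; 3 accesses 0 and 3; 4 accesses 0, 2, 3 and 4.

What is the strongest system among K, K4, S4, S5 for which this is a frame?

Transitive (axiom 4): yes — every two-step R-path is closed by a direct edge.
Reflexive (axiom T): yes — every world is R-related to itself.
Euclidean (axiom 5): no — 1 R 0 and 1 R 3, but not 0 R 3.
So F validates K, K4, S4; S5 would additionally require R to be Euclidean. The strongest is S4.

S4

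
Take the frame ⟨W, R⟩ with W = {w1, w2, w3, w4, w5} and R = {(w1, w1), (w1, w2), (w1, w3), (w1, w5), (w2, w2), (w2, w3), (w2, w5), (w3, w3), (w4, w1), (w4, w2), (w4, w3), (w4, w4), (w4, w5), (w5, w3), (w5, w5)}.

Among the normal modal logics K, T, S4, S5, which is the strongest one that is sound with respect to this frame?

Reflexive (axiom T): yes — every world is R-related to itself.
Transitive (axiom 4): yes — every two-step R-path is closed by a direct edge.
Euclidean (axiom 5): no — w1 R w3 and w1 R w2, but not w3 R w2.
So F validates K, T, S4; S5 would additionally require R to be Euclidean. The strongest is S4.

S4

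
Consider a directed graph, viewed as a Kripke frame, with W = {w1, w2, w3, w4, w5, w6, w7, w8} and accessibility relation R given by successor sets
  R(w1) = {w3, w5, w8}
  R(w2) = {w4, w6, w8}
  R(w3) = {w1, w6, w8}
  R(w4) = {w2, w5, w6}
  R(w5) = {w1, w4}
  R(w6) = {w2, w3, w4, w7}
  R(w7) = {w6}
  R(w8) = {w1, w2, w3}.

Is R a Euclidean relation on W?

No

Euclidean: no — w1 R w3 and w1 R w5, but not w3 R w5.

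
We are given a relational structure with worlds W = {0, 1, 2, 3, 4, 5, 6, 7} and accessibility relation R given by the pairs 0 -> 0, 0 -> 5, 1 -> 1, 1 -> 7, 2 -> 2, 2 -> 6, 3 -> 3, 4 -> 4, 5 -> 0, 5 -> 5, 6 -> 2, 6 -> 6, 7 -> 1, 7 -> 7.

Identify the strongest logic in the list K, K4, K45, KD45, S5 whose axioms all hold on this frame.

Transitive (axiom 4): yes — every two-step R-path is closed by a direct edge.
Euclidean (axiom 5): yes — any two successors of a common world are R-related.
Serial (axiom D): yes — every world has a successor (e.g. 0 R 0).
Reflexive (axiom T): yes — every world is R-related to itself.
So F validates K, K4, K45, KD45, S5. The strongest is S5.

S5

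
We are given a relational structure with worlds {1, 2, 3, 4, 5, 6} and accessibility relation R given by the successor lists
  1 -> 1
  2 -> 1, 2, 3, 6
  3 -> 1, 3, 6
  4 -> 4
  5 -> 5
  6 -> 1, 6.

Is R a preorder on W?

Yes

Reflexive: yes — every world is R-related to itself.
Transitive: yes — every two-step R-path is closed by a direct edge.
So R is a preorder.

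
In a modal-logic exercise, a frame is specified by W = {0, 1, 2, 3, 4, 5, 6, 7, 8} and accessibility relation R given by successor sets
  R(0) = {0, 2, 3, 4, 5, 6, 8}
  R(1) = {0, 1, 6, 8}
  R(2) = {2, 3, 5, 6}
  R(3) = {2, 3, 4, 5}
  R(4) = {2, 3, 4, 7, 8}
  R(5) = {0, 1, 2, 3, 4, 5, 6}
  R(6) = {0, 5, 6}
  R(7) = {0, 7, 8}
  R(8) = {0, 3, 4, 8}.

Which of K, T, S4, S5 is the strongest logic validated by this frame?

Reflexive (axiom T): yes — every world is R-related to itself.
Transitive (axiom 4): no — 0 R 4 and 4 R 7, but not 0 R 7.
Euclidean (axiom 5): no — 0 R 2 and 0 R 4, but not 2 R 4.
So F validates K, T; S4 would additionally require R to be transitive. The strongest is T.

T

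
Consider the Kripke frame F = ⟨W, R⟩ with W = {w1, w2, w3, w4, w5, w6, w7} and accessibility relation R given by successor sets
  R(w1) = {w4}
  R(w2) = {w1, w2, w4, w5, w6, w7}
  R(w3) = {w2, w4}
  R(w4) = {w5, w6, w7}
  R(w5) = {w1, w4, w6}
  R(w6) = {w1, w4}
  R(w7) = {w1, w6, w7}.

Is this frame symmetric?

Symmetric: no — w1 R w4 but not w4 R w1.

No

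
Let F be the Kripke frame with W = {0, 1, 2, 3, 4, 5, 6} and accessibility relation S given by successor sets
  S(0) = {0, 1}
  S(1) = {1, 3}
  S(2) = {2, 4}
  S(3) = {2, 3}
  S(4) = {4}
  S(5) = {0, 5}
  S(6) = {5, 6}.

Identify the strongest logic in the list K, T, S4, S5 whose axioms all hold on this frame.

Reflexive (axiom T): yes — every world is S-related to itself.
Transitive (axiom 4): no — 0 S 1 and 1 S 3, but not 0 S 3.
Euclidean (axiom 5): no — 0 S 1 and 0 S 0, but not 1 S 0.
So F validates K, T; S4 would additionally require S to be transitive. The strongest is T.

T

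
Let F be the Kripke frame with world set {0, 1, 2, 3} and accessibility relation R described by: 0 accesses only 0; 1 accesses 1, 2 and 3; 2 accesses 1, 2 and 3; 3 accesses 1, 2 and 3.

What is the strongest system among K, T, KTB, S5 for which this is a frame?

Reflexive (axiom T): yes — every world is R-related to itself.
Symmetric (axiom B): yes — every pair in R has its reverse in R.
Euclidean (axiom 5): yes — any two successors of a common world are R-related.
So F validates K, T, KTB, S5. The strongest is S5.

S5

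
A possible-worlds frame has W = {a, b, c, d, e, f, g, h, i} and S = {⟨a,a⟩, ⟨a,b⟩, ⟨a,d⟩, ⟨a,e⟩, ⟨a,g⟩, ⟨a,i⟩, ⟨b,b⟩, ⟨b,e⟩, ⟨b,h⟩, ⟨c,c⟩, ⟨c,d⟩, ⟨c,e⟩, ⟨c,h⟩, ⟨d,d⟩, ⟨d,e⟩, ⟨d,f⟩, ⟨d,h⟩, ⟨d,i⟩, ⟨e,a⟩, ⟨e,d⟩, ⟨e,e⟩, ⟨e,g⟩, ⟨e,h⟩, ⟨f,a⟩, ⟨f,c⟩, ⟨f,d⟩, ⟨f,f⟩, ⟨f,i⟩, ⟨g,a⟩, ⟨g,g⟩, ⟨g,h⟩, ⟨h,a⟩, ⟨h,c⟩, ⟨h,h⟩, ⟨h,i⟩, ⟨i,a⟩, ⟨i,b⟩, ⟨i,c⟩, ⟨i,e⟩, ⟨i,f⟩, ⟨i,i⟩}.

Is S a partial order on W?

No

Reflexive: yes — every world is S-related to itself.
Transitive: no — a S b and b S h, but not a S h.
Antisymmetric: no — a S e and e S a with a ≠ e.
So S is not a partial order.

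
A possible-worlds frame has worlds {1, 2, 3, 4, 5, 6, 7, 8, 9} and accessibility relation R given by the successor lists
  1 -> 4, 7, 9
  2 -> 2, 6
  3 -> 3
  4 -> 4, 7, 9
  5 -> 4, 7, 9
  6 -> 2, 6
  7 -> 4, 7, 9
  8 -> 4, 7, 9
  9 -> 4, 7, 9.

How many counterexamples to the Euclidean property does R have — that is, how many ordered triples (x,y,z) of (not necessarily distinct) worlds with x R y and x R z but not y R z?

0

R is Euclidean; there are no such tuples.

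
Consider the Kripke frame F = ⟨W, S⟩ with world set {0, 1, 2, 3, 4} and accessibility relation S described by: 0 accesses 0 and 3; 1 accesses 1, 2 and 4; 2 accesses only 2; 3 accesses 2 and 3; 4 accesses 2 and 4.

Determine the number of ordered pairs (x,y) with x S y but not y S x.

5

Enumerating: (0,3), (1,2), (1,4), (3,2), (4,2).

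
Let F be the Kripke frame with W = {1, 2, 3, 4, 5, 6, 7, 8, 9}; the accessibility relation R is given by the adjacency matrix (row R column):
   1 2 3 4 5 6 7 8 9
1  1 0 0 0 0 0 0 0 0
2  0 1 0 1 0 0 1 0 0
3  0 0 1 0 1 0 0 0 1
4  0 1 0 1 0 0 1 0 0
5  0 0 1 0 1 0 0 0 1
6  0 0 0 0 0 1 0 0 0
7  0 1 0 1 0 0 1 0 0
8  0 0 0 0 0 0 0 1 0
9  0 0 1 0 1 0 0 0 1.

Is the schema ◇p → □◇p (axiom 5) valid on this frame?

Yes

Axiom 5 corresponds to the accessibility relation being Euclidean.
Euclidean: yes — any two successors of a common world are R-related.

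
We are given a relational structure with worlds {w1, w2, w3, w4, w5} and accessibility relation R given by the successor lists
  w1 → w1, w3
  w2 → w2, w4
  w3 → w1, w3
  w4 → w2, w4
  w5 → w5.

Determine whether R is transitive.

Yes

Transitive: yes — every two-step R-path is closed by a direct edge.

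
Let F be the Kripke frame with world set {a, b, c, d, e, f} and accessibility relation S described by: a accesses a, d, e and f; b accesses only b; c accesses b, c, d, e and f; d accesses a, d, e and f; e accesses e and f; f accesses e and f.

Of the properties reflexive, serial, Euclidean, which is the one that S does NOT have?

Euclidean

Reflexive: yes — every world is S-related to itself.
Serial: yes — every world has a successor (e.g. a S a).
Euclidean: no — a S e and a S d, but not e S d.
Only Euclidean fails.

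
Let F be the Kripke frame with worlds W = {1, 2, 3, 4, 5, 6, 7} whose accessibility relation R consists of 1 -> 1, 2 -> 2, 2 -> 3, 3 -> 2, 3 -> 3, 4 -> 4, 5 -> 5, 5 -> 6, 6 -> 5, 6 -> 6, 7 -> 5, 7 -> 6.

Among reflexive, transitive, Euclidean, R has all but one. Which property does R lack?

Reflexive: no — 7 is not related to itself.
Transitive: yes — every two-step R-path is closed by a direct edge.
Euclidean: yes — any two successors of a common world are R-related.
Only reflexive fails.

reflexive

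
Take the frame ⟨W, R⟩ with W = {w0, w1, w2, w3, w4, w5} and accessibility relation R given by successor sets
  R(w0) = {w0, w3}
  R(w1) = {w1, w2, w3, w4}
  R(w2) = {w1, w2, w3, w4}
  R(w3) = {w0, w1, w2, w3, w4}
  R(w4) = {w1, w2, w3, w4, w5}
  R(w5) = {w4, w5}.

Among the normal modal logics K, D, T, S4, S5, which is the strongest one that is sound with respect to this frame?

Serial (axiom D): yes — every world has a successor (e.g. w0 R w0).
Reflexive (axiom T): yes — every world is R-related to itself.
Transitive (axiom 4): no — w0 R w3 and w3 R w1, but not w0 R w1.
Euclidean (axiom 5): no — w3 R w0 and w3 R w1, but not w0 R w1.
So F validates K, D, T; S4 would additionally require R to be transitive. The strongest is T.

T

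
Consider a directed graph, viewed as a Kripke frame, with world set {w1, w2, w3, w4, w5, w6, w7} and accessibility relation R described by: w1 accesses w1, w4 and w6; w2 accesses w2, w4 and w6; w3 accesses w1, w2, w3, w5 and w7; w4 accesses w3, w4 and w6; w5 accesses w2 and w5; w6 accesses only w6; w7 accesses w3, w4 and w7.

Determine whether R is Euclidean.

Euclidean: no — w1 R w6 and w1 R w4, but not w6 R w4.

No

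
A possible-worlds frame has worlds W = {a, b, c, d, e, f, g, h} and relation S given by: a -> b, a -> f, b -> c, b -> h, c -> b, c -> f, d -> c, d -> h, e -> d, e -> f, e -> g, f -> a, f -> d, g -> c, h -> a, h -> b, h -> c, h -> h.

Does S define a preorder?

No

Reflexive: no — a is not related to itself.
Transitive: no — a S b and b S c, but not a S c.
So S is not a preorder.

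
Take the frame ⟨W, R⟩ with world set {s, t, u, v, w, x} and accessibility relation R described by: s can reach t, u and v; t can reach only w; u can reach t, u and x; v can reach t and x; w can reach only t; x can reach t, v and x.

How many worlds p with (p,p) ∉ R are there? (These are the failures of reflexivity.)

4

Enumerating: s, t, v, w.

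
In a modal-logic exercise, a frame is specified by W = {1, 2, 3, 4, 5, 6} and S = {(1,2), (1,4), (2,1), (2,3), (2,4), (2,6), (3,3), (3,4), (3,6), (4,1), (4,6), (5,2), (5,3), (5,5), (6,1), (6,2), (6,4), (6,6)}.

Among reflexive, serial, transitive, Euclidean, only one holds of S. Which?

Reflexive: no — 1 is not related to itself.
Serial: yes — every world has a successor (e.g. 1 S 2).
Transitive: no — 1 S 2 and 2 S 3, but not 1 S 3.
Euclidean: no — 1 S 4 and 1 S 2, but not 4 S 2.
Only serial holds.

serial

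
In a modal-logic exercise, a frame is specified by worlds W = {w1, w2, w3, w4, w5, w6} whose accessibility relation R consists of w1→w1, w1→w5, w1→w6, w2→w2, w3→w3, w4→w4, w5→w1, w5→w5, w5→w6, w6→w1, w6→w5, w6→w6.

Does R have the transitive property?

Yes

Transitive: yes — every two-step R-path is closed by a direct edge.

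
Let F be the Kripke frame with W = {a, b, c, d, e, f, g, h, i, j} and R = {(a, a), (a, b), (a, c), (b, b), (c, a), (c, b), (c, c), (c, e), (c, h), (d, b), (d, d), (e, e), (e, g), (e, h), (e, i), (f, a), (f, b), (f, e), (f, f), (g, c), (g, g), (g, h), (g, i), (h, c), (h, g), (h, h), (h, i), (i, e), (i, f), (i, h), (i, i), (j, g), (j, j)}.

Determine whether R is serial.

Yes

Serial: yes — every world has a successor (e.g. a R a).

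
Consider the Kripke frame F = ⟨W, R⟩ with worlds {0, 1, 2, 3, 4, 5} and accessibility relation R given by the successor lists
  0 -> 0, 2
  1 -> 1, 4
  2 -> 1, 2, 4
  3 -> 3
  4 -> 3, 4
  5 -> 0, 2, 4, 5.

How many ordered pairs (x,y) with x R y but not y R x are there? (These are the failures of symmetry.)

8

Enumerating: (0,2), (1,4), (2,1), (2,4), (4,3), (5,0), (5,2), (5,4).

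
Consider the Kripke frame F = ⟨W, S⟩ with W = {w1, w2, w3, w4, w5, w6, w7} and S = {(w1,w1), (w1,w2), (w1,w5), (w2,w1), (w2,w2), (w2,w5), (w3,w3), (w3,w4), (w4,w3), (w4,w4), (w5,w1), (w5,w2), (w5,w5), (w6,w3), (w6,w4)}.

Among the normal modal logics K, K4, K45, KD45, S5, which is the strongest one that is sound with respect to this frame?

Transitive (axiom 4): yes — every two-step S-path is closed by a direct edge.
Euclidean (axiom 5): yes — any two successors of a common world are S-related.
Serial (axiom D): no — w7 has no S-successor.
Reflexive (axiom T): no — w6 is not related to itself.
So F validates K, K4, K45; KD45 would additionally require S to be serial. The strongest is K45.

K45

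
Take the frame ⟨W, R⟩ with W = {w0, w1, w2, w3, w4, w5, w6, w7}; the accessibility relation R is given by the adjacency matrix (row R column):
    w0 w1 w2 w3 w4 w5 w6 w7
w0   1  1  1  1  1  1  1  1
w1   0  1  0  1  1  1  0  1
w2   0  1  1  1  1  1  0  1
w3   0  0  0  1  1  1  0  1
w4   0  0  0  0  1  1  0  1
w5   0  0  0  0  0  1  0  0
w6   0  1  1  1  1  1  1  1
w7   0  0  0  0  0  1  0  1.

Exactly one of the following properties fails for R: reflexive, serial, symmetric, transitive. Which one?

Reflexive: yes — every world is R-related to itself.
Serial: yes — every world has a successor (e.g. w0 R w0).
Symmetric: no — w0 R w1 but not w1 R w0.
Transitive: yes — every two-step R-path is closed by a direct edge.
Only symmetric fails.

symmetric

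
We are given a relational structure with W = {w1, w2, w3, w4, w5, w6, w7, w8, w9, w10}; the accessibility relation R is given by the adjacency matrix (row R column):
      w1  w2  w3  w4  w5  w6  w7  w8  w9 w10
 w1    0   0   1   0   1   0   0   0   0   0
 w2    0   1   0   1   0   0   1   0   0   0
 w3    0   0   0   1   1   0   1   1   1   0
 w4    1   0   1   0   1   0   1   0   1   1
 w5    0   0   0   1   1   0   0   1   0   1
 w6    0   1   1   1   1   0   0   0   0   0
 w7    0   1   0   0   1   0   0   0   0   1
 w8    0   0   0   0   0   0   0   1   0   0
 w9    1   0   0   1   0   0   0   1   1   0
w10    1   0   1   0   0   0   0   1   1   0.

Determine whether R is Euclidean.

Euclidean: no — w1 R w5 and w1 R w3, but not w5 R w3.

No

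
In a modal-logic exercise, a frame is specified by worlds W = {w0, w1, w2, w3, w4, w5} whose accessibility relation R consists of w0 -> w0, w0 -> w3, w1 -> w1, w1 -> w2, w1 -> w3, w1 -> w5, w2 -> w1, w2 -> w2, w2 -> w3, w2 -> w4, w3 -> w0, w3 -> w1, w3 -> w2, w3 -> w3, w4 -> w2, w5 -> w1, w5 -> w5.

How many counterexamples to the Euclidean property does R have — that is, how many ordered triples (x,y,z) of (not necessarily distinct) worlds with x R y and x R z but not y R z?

13

Enumerating: (w1,w2,w5), (w1,w3,w5), (w1,w5,w2), (w1,w5,w3), (w2,w1,w4), (w2,w3,w4), (w2,w4,w1), (w2,w4,w3), (w2,w4,w4), (w3,w0,w1), (w3,w0,w2), (w3,w1,w0), (w3,w2,w0).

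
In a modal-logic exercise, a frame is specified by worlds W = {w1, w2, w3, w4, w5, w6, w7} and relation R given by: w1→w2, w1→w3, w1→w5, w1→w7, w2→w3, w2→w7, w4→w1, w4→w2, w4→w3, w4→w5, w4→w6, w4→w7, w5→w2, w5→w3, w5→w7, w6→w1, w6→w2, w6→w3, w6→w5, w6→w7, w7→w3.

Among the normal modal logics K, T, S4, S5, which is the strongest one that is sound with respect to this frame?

Reflexive (axiom T): no — w1 is not related to itself.
Transitive (axiom 4): yes — every two-step R-path is closed by a direct edge.
Euclidean (axiom 5): no — w1 R w2 and w1 R w5, but not w2 R w5.
So F validates K; T would additionally require R to be reflexive. The strongest is K.

K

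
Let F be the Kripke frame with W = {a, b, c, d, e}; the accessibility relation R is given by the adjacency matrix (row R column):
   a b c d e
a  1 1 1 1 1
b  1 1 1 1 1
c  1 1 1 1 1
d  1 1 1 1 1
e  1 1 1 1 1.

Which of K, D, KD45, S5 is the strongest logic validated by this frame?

S5

Serial (axiom D): yes — every world has a successor (e.g. a R a).
Euclidean (axiom 5): yes — any two successors of a common world are R-related.
Transitive (axiom 4): yes — every two-step R-path is closed by a direct edge.
Reflexive (axiom T): yes — every world is R-related to itself.
So F validates K, D, KD45, S5. The strongest is S5.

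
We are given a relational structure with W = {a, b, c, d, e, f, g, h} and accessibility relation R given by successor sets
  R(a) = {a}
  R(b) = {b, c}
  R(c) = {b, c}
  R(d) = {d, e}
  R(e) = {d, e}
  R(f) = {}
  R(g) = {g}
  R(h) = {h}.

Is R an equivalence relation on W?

No

Reflexive: no — f is not related to itself.
Symmetric: yes — every pair in R has its reverse in R.
Transitive: yes — every two-step R-path is closed by a direct edge.
So R is not an equivalence relation.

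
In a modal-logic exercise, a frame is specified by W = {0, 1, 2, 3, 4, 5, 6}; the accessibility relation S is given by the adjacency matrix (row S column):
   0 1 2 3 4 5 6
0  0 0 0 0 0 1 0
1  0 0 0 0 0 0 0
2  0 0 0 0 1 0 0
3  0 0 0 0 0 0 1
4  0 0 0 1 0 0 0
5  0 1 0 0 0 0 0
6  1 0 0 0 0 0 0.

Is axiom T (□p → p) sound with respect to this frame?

By correspondence theory, T is valid on a frame iff S is reflexive.
Reflexive: no — 0 is not related to itself.

No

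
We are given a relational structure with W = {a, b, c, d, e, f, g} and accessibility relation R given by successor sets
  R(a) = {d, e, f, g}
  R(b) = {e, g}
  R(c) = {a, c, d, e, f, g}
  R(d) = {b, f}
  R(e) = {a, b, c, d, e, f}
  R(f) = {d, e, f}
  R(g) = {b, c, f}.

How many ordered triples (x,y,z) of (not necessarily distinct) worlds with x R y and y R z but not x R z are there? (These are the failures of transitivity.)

36

Enumerating: (a,d,b), (a,e,a), (a,e,b), (a,e,c), (a,g,b), (a,g,c), (b,e,a), (b,e,b), (b,e,c), (b,e,d), (b,e,f), (b,g,b), … and 24 more.
Total: 36.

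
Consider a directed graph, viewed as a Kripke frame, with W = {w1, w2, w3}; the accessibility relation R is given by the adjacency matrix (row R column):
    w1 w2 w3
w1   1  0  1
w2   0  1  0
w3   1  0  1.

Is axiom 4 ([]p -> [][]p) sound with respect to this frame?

Axiom 4 corresponds to the accessibility relation being transitive.
Transitive: yes — every two-step R-path is closed by a direct edge.

Yes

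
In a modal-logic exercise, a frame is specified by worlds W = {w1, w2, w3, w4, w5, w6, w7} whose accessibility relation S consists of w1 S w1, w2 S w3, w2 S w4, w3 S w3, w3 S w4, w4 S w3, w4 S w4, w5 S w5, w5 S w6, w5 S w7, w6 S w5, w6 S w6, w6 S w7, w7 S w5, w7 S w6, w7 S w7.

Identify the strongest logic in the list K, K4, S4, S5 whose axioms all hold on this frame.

Transitive (axiom 4): yes — every two-step S-path is closed by a direct edge.
Reflexive (axiom T): no — w2 is not related to itself.
Euclidean (axiom 5): yes — any two successors of a common world are S-related.
So F validates K, K4; S4 would additionally require S to be reflexive. The strongest is K4.

K4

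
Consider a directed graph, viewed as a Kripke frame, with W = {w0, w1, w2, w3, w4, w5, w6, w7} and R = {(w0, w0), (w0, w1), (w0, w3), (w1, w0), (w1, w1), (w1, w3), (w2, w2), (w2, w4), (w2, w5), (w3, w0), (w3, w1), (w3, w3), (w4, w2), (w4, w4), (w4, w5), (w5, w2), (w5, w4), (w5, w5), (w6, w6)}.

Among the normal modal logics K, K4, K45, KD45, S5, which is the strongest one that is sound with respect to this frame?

Transitive (axiom 4): yes — every two-step R-path is closed by a direct edge.
Euclidean (axiom 5): yes — any two successors of a common world are R-related.
Serial (axiom D): no — w7 has no R-successor.
Reflexive (axiom T): no — w7 is not related to itself.
So F validates K, K4, K45; KD45 would additionally require R to be serial. The strongest is K45.

K45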